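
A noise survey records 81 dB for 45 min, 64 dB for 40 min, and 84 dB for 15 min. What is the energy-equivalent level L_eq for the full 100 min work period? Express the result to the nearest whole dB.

The energy average is taken in the linear domain: L_eq = 10·log₁₀[(Σ tᵢ·10^(Lᵢ/10))/T], T = 100 min.
Σ tᵢ·10^(Lᵢ/10) = 45·10^(81/10) + 40·10^(64/10) + 15·10^(84/10) = 9.533e+09.
L_eq = 10·log₁₀(9.533e+09/100) = 79.79 dB.

80 dB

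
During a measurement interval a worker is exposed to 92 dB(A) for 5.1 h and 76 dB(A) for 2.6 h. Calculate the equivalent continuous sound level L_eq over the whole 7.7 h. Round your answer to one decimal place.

The energy average is taken in the linear domain: L_eq = 10·log₁₀[(Σ tᵢ·10^(Lᵢ/10))/T], T = 7.7 h.
Σ tᵢ·10^(Lᵢ/10) = 5.1·10^(92/10) + 2.6·10^(76/10) = 8.186e+09.
L_eq = 10·log₁₀(8.186e+09/7.7) = 90.27 dB(A).

90.3 dB(A)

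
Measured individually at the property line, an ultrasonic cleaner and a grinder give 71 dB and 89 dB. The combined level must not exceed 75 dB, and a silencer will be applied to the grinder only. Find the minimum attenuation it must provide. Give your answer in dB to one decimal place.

The untreated sources together contribute 10^(71/10) = 1.259e+07, i.e. 71.00 dB.
The limit corresponds to 10^(75/10) = 3.162e+07; subtracting the fixed part leaves 1.903e+07 for the grinder, i.e. 72.80 dB.
Required insertion loss = 89 − 72.80 = 16.20 dB.

16.2 dB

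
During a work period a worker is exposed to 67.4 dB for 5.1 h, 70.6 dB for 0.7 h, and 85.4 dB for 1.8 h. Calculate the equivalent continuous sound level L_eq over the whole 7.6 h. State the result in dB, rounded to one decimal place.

79.4 dB

Weight each interval's intensity by its duration and average over T = 7.6 h:
Σ tᵢ·10^(Lᵢ/10) = 5.1·10^(67.4/10) + 0.7·10^(70.6/10) + 1.8·10^(85.4/10) = 6.602e+08.
L_eq = 10·log₁₀(6.602e+08/7.6) = 79.39 dB.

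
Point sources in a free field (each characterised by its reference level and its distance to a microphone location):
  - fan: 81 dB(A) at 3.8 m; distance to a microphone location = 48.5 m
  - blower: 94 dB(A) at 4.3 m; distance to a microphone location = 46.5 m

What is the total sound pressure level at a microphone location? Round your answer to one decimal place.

73.5 dB(A)

First find each source's level at the receiver (point-source: −20·log₁₀(r/r_ref)), then combine on an intensity basis.
fan: 81 − 20·log₁₀(48.5/3.8) = 81 − 22.12 = 58.88 dB(A).
blower: 94 − 20·log₁₀(46.5/4.3) = 94 − 20.68 = 73.32 dB(A).
Σ 10^(L/10) = 2.225e+07 → L_total = 10·log₁₀(2.225e+07) = 73.47 dB(A).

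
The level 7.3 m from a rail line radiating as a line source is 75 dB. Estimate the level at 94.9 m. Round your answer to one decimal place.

Cylindrical spreading from a line source gives a 10·log₁₀(r₂/r₁) drop.
L₂ = 75 − 10·log₁₀(94.9/7.3) = 75 − 11.139 = 63.86 dB.

63.9 dB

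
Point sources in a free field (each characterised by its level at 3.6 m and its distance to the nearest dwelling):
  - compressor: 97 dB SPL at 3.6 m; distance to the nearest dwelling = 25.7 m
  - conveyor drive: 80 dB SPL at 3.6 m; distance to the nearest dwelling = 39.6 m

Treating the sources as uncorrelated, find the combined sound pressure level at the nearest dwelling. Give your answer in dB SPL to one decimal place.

Apply inverse-square spreading to bring every level to the receiver, then sum 10^(L/10).
compressor: 97 − 20·log₁₀(25.7/3.6) = 97 − 17.07 = 79.93 dB SPL.
conveyor drive: 80 − 20·log₁₀(39.6/3.6) = 80 − 20.83 = 59.17 dB SPL.
Σ 10^(L/10) = 9.917e+07 → L_total = 10·log₁₀(9.917e+07) = 79.96 dB SPL.

80.0 dB SPL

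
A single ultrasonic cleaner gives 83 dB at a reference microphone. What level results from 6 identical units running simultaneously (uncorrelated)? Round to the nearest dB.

91 dB

N identical incoherent sources raise the level by 10·log₁₀ N.
L_total = 83 + 10·log₁₀(6) = 83 + 7.782 = 90.78 dB.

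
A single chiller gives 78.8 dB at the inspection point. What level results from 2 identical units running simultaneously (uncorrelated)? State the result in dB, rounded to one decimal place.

L_total = L₁ + 10·log₁₀ N for N identical incoherent sources.
L_total = 78.8 + 10·log₁₀(2) = 78.8 + 3.010 = 81.81 dB.

81.8 dB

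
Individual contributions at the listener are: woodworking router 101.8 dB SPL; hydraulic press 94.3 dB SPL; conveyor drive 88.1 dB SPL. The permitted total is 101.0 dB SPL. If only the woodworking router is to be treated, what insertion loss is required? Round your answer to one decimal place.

The untreated sources together contribute 10^(94.3/10) + 10^(88.1/10) = 3.337e+09, i.e. 95.23 dB SPL.
The limit corresponds to 10^(101.0/10) = 1.259e+10; subtracting the fixed part leaves 9.252e+09 for the woodworking router, i.e. 99.66 dB SPL.
So the woodworking router must be reduced from 101.8 to 99.66 dB SPL: IL = 2.14 dB.

2.1 dB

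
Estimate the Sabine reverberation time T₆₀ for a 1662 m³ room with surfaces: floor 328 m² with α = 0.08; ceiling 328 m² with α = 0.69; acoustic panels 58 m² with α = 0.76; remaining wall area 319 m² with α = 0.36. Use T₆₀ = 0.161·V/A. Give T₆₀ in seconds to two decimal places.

Total absorption A = 328·0.08 + 328·0.69 + 58·0.76 + 319·0.36 = 411.48 m² sabins.
T₆₀ = 0.161·V/A = 0.161·1662/411.48 = 0.650 s.

0.65 s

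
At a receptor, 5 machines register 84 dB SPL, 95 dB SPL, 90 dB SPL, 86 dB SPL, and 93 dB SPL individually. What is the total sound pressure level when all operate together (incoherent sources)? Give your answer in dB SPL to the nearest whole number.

98 dB SPL

Incoherent sources combine by intensity addition: L_total = 10·log₁₀(Σ 10^(L_i/10)).
Σ 10^(L/10) = 10^(84/10) + 10^(95/10) + 10^(90/10) + 10^(86/10) + 10^(93/10) = 6.807e+09.
L_total = 10·log₁₀(6.807e+09) = 98.33 dB SPL.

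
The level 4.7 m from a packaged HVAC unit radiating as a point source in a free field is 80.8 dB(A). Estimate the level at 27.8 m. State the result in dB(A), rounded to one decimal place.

65.4 dB(A)

Point-source attenuation: ΔL = 20·log₁₀(r₂/r₁) = 20·log₁₀(27.8/4.7) = 15.439 dB.
L₂ = 80.8 − 20·log₁₀(27.8/4.7) = 80.8 − 15.439 = 65.36 dB(A).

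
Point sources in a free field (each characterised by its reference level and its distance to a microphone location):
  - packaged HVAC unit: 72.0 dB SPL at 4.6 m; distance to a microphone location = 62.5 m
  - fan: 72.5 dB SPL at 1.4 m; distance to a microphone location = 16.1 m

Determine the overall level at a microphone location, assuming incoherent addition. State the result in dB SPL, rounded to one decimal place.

53.4 dB SPL

Propagate each source to the receiver with L = L_ref − 20·log₁₀(r/r_ref), then add intensities.
packaged HVAC unit: 72.0 − 20·log₁₀(62.5/4.6) = 72.0 − 22.66 = 49.34 dB SPL.
fan: 72.5 − 20·log₁₀(16.1/1.4) = 72.5 − 21.21 = 51.29 dB SPL.
Σ 10^(L/10) = 2.203e+05 → L_total = 10·log₁₀(2.203e+05) = 53.43 dB SPL.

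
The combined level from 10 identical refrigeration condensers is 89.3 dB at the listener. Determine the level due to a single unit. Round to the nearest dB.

For N identical incoherent sources L_total = L₁ + 10·log₁₀ N, so L₁ = 89.3 − 10·log₁₀(10) = 89.3 − 10.000.

79 dB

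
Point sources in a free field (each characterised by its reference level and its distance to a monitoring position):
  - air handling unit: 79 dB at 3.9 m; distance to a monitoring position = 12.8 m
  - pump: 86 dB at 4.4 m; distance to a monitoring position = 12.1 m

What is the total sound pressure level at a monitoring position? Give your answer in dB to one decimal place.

77.8 dB

First find each source's level at the receiver (point-source: −20·log₁₀(r/r_ref)), then combine on an intensity basis.
air handling unit: 79 − 20·log₁₀(12.8/3.9) = 79 − 10.32 = 68.68 dB.
pump: 86 − 20·log₁₀(12.1/4.4) = 86 − 8.79 = 77.21 dB.
Σ 10^(L/10) = 6.002e+07 → L_total = 10·log₁₀(6.002e+07) = 77.78 dB.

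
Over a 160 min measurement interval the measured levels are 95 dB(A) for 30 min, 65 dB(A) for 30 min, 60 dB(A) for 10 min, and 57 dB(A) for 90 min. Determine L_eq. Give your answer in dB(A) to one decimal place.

87.7 dB(A)

Weight each interval's intensity by its duration and average over T = 160 min:
Σ tᵢ·10^(Lᵢ/10) = 30·10^(95/10) + 30·10^(65/10) + 10·10^(60/10) + 90·10^(57/10) = 9.502e+10.
L_eq = 10·log₁₀(9.502e+10/160) = 87.74 dB(A).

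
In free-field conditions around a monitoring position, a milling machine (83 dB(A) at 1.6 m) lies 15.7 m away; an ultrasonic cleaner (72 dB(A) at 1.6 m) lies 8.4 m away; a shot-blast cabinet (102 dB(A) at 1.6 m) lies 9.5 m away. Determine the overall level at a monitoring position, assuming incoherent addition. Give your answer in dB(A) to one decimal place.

86.6 dB(A)

First find each source's level at the receiver (point-source: −20·log₁₀(r/r_ref)), then combine on an intensity basis.
milling machine: 83 − 20·log₁₀(15.7/1.6) = 83 − 19.84 = 63.16 dB(A).
ultrasonic cleaner: 72 − 20·log₁₀(8.4/1.6) = 72 − 14.40 = 57.60 dB(A).
shot-blast cabinet: 102 − 20·log₁₀(9.5/1.6) = 102 − 15.47 = 86.53 dB(A).
Σ 10^(L/10) = 4.522e+08 → L_total = 10·log₁₀(4.522e+08) = 86.55 dB(A).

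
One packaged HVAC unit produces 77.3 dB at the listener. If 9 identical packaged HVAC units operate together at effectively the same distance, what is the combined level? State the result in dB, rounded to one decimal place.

L_total = L₁ + 10·log₁₀ N for N identical incoherent sources.
L_total = 77.3 + 10·log₁₀(9) = 77.3 + 9.542 = 86.84 dB.

86.8 dB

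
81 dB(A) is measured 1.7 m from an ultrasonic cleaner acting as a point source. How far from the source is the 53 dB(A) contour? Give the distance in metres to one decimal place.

For a point source L₁ − L₂ = 20·log₁₀(r₂/r₁), so r₂ = r₁·10^((L₁−L₂)/20).
r₂ = 1.7·10^((81−53)/20) = 1.7·10^(28.0/20) = 42.70 m.

42.7 m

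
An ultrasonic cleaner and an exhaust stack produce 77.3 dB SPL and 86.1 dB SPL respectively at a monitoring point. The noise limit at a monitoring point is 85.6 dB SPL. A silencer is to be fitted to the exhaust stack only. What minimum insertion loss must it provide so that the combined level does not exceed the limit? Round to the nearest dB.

1 dB

The untreated sources together contribute 10^(77.3/10) = 5.370e+07, i.e. 77.30 dB SPL.
The limit corresponds to 10^(85.6/10) = 3.631e+08; subtracting the fixed part leaves 3.094e+08 for the exhaust stack, i.e. 84.90 dB SPL.
Required insertion loss = 86.1 − 84.90 = 1.20 dB.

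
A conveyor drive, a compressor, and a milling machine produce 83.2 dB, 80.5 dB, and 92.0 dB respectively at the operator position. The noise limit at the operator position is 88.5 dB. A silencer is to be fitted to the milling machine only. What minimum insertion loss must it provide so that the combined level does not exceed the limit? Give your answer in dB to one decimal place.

6.1 dB

The untreated sources together contribute 10^(83.2/10) + 10^(80.5/10) = 3.211e+08, i.e. 85.07 dB.
The limit corresponds to 10^(88.5/10) = 7.079e+08; subtracting the fixed part leaves 3.868e+08 for the milling machine, i.e. 85.88 dB.
Required insertion loss = 92.0 − 85.88 = 6.12 dB.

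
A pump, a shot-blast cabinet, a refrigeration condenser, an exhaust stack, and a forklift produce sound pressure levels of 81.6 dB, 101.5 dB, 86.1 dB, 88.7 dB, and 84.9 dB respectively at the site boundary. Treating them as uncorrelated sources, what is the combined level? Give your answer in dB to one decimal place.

For uncorrelated sources the intensities add, so convert each level to linear form, sum, and take 10·log₁₀ of the total.
Σ 10^(L/10) = 10^(81.6/10) + 10^(101.5/10) + 10^(86.1/10) + 10^(88.7/10) + 10^(84.9/10) = 1.573e+10.
L_total = 10·log₁₀(1.573e+10) = 101.97 dB.

102.0 dB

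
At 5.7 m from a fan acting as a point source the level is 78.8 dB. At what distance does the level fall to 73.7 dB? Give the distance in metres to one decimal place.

10.3 m

The 5.1 dB drop corresponds to a distance ratio of 10^(5.1/20) for a point source.
r₂ = 5.7·10^((78.8−73.7)/20) = 5.7·10^(5.1/20) = 10.25 m.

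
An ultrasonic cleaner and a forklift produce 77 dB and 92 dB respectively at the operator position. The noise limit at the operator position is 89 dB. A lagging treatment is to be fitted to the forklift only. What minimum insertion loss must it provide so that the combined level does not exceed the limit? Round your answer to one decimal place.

The untreated sources together contribute 10^(77/10) = 5.012e+07, i.e. 77.00 dB.
To meet 89 dB overall, the treated forklift may contribute at most 10^(89/10) − 5.012e+07 = 7.442e+08, i.e. 88.72 dB.
So the forklift must be reduced from 92 to 88.72 dB: IL = 3.28 dB.

3.3 dB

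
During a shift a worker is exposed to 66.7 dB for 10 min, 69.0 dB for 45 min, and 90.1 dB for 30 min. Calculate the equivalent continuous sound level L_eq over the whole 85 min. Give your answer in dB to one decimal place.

85.6 dB

The energy average is taken in the linear domain: L_eq = 10·log₁₀[(Σ tᵢ·10^(Lᵢ/10))/T], T = 85 min.
Σ tᵢ·10^(Lᵢ/10) = 10·10^(66.7/10) + 45·10^(69.0/10) + 30·10^(90.1/10) = 3.110e+10.
L_eq = 10·log₁₀(3.110e+10/85) = 85.63 dB.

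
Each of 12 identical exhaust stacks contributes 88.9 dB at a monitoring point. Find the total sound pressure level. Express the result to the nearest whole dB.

100 dB

N identical incoherent sources raise the level by 10·log₁₀ N.
L_total = 88.9 + 10·log₁₀(12) = 88.9 + 10.792 = 99.69 dB.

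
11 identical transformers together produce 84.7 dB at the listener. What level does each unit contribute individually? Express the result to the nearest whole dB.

For N identical incoherent sources L_total = L₁ + 10·log₁₀ N, so L₁ = 84.7 − 10·log₁₀(11) = 84.7 − 10.414.

74 dB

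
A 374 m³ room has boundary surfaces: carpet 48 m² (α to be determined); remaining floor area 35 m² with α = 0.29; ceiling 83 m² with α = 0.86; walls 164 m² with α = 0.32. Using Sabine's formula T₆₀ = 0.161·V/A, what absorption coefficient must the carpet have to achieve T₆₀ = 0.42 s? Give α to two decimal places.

A = 0.161·V/T₆₀ = 0.161·374/0.42 = 143.37 m² sabins.
Absorption from the other surfaces = 35·0.29 + 83·0.86 + 164·0.32 = 134.01 m², so the carpet must supply 9.36 m² over 48 m².
α = 9.36/48 = 0.195.

0.19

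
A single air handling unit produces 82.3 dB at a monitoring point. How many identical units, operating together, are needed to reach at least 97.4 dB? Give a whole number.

Need L₁ + 10·log₁₀ N ≥ 97.4, i.e. log₁₀ N ≥ 1.51.
N ≥ 10^(15.1/10) = 32.359, so N = 33.

33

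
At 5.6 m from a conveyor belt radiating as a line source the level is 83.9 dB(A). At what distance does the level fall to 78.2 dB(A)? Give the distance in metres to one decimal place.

Line-source spreading drops the level by 10·log₁₀(r₂/r₁); inverting, r₂/r₁ = 10^(ΔL/10).
r₂ = 5.6·10^((83.9−78.2)/10) = 5.6·10^(5.7/10) = 20.81 m.

20.8 m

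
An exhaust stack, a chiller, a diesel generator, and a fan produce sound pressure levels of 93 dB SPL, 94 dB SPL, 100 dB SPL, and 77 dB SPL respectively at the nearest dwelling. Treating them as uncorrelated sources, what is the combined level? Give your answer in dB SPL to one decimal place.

101.6 dB SPL

Incoherent sources combine by intensity addition: L_total = 10·log₁₀(Σ 10^(L_i/10)).
Σ 10^(L/10) = 10^(93/10) + 10^(94/10) + 10^(100/10) + 10^(77/10) = 1.456e+10.
L_total = 10·log₁₀(1.456e+10) = 101.63 dB SPL.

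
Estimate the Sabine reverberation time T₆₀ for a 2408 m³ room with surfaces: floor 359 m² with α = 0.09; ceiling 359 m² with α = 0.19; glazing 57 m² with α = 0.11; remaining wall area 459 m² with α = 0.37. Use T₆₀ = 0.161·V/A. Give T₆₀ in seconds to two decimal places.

A = Σ Sᵢαᵢ = 359·0.09 + 359·0.19 + 57·0.11 + 459·0.37 = 276.62 m².
T₆₀ = 0.161·V/A = 0.161·2408/276.62 = 1.402 s.

1.40 s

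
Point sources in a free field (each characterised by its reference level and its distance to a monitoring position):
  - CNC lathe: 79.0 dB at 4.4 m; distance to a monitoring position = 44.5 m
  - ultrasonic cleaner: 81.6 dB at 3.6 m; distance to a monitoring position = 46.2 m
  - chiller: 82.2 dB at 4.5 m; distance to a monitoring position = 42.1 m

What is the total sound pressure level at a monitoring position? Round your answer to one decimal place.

65.5 dB

Apply inverse-square spreading to bring every level to the receiver, then sum 10^(L/10).
CNC lathe: 79.0 − 20·log₁₀(44.5/4.4) = 79.0 − 20.10 = 58.90 dB.
ultrasonic cleaner: 81.6 − 20·log₁₀(46.2/3.6) = 81.6 − 22.17 = 59.43 dB.
chiller: 82.2 − 20·log₁₀(42.1/4.5) = 82.2 − 19.42 = 62.78 dB.
Σ 10^(L/10) = 3.550e+06 → L_total = 10·log₁₀(3.550e+06) = 65.50 dB.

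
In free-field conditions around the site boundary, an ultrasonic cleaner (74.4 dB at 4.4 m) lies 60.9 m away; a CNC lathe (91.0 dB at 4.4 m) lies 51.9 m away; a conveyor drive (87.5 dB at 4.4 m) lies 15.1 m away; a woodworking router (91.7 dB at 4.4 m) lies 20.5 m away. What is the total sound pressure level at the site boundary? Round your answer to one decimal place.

Apply inverse-square spreading to bring every level to the receiver, then sum 10^(L/10).
ultrasonic cleaner: 74.4 − 20·log₁₀(60.9/4.4) = 74.4 − 22.82 = 51.58 dB.
CNC lathe: 91.0 − 20·log₁₀(51.9/4.4) = 91.0 − 21.43 = 69.57 dB.
conveyor drive: 87.5 − 20·log₁₀(15.1/4.4) = 87.5 − 10.71 = 76.79 dB.
woodworking router: 91.7 − 20·log₁₀(20.5/4.4) = 91.7 − 13.37 = 78.33 dB.
Σ 10^(L/10) = 1.251e+08 → L_total = 10·log₁₀(1.251e+08) = 80.97 dB.

81.0 dB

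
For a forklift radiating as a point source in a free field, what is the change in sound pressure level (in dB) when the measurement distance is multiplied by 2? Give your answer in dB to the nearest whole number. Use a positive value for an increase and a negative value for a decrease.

-6 dB

A point source loses 6 dB per doubling of distance; generally ΔL = −20·log₁₀(r₂/r₁).
ΔL = −20·log₁₀(2) = -6.02 dB.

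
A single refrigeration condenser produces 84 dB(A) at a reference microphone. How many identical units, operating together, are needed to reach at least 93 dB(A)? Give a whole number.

The shortfall is 93 − 84 = 9.0 dB, and N units add 10·log₁₀ N, so need 10·log₁₀ N ≥ 9.0.
N ≥ 10^(9.0/10) = 7.943, so N = 8.

8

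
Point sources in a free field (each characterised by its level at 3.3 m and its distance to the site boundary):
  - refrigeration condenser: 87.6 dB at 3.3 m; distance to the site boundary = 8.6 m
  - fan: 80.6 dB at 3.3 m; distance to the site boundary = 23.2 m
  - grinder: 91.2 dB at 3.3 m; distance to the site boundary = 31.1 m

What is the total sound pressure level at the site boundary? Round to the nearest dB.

First find each source's level at the receiver (point-source: −20·log₁₀(r/r_ref)), then combine on an intensity basis.
refrigeration condenser: 87.6 − 20·log₁₀(8.6/3.3) = 87.6 − 8.32 = 79.28 dB.
fan: 80.6 − 20·log₁₀(23.2/3.3) = 80.6 − 16.94 = 63.66 dB.
grinder: 91.2 − 20·log₁₀(31.1/3.3) = 91.2 − 19.48 = 71.72 dB.
Σ 10^(L/10) = 1.019e+08 → L_total = 10·log₁₀(1.019e+08) = 80.08 dB.

80 dB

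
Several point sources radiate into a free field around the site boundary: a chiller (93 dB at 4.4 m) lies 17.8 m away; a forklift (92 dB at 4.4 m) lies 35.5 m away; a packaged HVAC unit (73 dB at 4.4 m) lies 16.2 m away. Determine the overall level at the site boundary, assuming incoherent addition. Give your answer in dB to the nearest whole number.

82 dB

Apply inverse-square spreading to bring every level to the receiver, then sum 10^(L/10).
chiller: 93 − 20·log₁₀(17.8/4.4) = 93 − 12.14 = 80.86 dB.
forklift: 92 − 20·log₁₀(35.5/4.4) = 92 − 18.14 = 73.86 dB.
packaged HVAC unit: 73 − 20·log₁₀(16.2/4.4) = 73 − 11.32 = 61.68 dB.
Σ 10^(L/10) = 1.477e+08 → L_total = 10·log₁₀(1.477e+08) = 81.69 dB.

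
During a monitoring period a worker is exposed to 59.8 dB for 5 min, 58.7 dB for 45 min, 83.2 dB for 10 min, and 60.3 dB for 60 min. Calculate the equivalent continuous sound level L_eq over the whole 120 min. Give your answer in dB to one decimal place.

The energy average is taken in the linear domain: L_eq = 10·log₁₀[(Σ tᵢ·10^(Lᵢ/10))/T], T = 120 min.
Σ tᵢ·10^(Lᵢ/10) = 5·10^(59.8/10) + 45·10^(58.7/10) + 10·10^(83.2/10) + 60·10^(60.3/10) = 2.192e+09.
L_eq = 10·log₁₀(2.192e+09/120) = 72.62 dB.

72.6 dB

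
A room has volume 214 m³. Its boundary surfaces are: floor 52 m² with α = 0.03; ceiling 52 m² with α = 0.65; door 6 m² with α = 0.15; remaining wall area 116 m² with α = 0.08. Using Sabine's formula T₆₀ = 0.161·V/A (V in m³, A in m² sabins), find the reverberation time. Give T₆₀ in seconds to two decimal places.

0.76 s

Summing Sᵢαᵢ: 52·0.03 + 52·0.65 + 6·0.15 + 116·0.08 = 45.54 m².
T₆₀ = 0.161·V/A = 0.161·214/45.54 = 0.757 s.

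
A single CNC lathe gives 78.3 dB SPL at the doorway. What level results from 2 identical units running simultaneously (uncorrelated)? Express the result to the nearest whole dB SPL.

With 2 equal, uncorrelated contributions the intensity is 2× that of one unit, giving a rise of 10·log₁₀ 2.
L_total = 78.3 + 10·log₁₀(2) = 78.3 + 3.010 = 81.31 dB SPL.

81 dB SPL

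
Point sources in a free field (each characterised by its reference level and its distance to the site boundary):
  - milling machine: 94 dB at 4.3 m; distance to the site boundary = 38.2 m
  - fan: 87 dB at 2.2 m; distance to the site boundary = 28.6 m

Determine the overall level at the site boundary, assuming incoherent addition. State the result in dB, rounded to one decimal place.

75.4 dB

Apply inverse-square spreading to bring every level to the receiver, then sum 10^(L/10).
milling machine: 94 − 20·log₁₀(38.2/4.3) = 94 − 18.97 = 75.03 dB.
fan: 87 − 20·log₁₀(28.6/2.2) = 87 − 22.28 = 64.72 dB.
Σ 10^(L/10) = 3.479e+07 → L_total = 10·log₁₀(3.479e+07) = 75.42 dB.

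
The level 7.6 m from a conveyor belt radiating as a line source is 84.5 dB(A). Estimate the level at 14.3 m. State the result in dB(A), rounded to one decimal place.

Cylindrical spreading from a line source gives a 10·log₁₀(r₂/r₁) drop.
L₂ = 84.5 − 10·log₁₀(14.3/7.6) = 84.5 − 2.745 = 81.75 dB(A).

81.8 dB(A)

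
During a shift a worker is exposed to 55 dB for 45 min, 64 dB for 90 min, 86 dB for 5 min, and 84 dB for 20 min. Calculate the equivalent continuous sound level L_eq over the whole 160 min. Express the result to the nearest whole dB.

Weight each interval's intensity by its duration and average over T = 160 min:
Σ tᵢ·10^(Lᵢ/10) = 45·10^(55/10) + 90·10^(64/10) + 5·10^(86/10) + 20·10^(84/10) = 7.255e+09.
L_eq = 10·log₁₀(7.255e+09/160) = 76.56 dB.

77 dB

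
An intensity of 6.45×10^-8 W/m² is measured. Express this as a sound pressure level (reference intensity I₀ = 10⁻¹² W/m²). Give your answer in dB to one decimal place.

48.1 dB

Dividing by I₀ shifts the exponent by 12: I/I₀ = 6.45×10^4.
L = 10·(0.8096 + 4) = 48.10 dB.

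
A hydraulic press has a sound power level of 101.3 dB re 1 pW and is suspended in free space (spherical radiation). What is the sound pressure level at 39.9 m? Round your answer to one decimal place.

L_p = L_w − 10·log₁₀(4π·r²) with r = 39.9 m.
4π·r² = 2.001e+04 m², 10·log₁₀ of that is 43.012 dB.
L_p = 101.3 − 43.012 = 58.29 dB.

58.3 dB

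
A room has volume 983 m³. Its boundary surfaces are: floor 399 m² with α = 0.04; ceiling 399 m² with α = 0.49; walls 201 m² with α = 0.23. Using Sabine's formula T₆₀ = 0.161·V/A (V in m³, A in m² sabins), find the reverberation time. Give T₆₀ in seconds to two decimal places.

0.61 s

Summing Sᵢαᵢ: 399·0.04 + 399·0.49 + 201·0.23 = 257.70 m².
T₆₀ = 0.161 × 983 / 257.70 = 0.614 s.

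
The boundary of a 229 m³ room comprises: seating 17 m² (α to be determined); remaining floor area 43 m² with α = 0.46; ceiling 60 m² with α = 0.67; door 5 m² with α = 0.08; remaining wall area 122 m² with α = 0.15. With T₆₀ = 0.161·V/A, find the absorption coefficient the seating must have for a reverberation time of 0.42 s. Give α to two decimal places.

A = 0.161·V/T₆₀ = 0.161·229/0.42 = 87.78 m² sabins.
Absorption from the other surfaces = 43·0.46 + 60·0.67 + 5·0.08 + 122·0.15 = 78.68 m², so the seating must supply 9.10 m² over 17 m².
α = 9.10/17 = 0.535.

0.54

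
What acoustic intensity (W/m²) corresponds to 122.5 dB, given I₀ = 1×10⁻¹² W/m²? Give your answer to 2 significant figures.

L = 10·log₁₀(I/I₀) ⇒ I = I₀·10^(L/10) = 10⁻¹² × 10^12.25.

1.8 W/m²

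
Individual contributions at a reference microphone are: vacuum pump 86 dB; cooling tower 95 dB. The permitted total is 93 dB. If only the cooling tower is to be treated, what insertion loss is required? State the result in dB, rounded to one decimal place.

3.0 dB

Everything except the cooling tower sums to 10^(86/10) = 3.981e+08 in linear terms, 86.00 dB.
The limit corresponds to 10^(93/10) = 1.995e+09; subtracting the fixed part leaves 1.597e+09 for the cooling tower, i.e. 92.03 dB.
Required insertion loss = 95 − 92.03 = 2.97 dB.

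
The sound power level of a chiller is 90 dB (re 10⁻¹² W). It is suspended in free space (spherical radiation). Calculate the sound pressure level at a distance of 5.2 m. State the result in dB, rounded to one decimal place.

Free-field spherical radiation: L_p = L_w − 10·log₁₀(4π·r²), r = 5.2 m.
4π·r² = 339.8 m², 10·log₁₀ of that is 25.312 dB.
L_p = 90 − 25.312 = 64.69 dB.

64.7 dB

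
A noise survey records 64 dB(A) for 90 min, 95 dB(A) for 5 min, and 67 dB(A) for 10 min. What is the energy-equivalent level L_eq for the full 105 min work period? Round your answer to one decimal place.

81.9 dB(A)

The energy average is taken in the linear domain: L_eq = 10·log₁₀[(Σ tᵢ·10^(Lᵢ/10))/T], T = 105 min.
Σ tᵢ·10^(Lᵢ/10) = 90·10^(64/10) + 5·10^(95/10) + 10·10^(67/10) = 1.609e+10.
L_eq = 10·log₁₀(1.609e+10/105) = 81.85 dB(A).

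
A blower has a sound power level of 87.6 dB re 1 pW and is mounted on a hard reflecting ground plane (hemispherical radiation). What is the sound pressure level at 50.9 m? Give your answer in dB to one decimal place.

45.5 dB

Free-field hemispherical radiation: L_p = L_w − 10·log₁₀(2π·r²), r = 50.9 m.
2π·r² = 1.628e+04 m², 10·log₁₀ of that is 42.116 dB.
L_p = 87.6 − 42.116 = 45.48 dB.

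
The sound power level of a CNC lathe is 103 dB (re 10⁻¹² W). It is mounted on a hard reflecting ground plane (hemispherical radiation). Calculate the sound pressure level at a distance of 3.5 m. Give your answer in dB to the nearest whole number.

Free-field hemispherical radiation: L_p = L_w − 10·log₁₀(2π·r²), r = 3.5 m.
2π·r² = 76.97 m², 10·log₁₀ of that is 18.863 dB.
L_p = 103 − 18.863 = 84.14 dB.

84 dB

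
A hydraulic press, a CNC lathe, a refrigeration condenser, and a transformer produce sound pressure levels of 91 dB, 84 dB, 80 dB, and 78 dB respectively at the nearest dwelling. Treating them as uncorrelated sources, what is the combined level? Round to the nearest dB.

92 dB

Incoherent sources combine by intensity addition: L_total = 10·log₁₀(Σ 10^(L_i/10)).
Σ 10^(L/10) = 10^(91/10) + 10^(84/10) + 10^(80/10) + 10^(78/10) = 1.673e+09.
L_total = 10·log₁₀(1.673e+09) = 92.24 dB.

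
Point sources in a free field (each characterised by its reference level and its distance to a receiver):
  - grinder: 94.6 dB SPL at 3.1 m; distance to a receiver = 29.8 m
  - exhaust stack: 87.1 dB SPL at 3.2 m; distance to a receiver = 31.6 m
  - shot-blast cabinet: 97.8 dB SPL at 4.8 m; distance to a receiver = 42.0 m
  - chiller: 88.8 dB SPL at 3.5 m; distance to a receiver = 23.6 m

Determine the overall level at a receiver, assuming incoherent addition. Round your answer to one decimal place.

First find each source's level at the receiver (point-source: −20·log₁₀(r/r_ref)), then combine on an intensity basis.
grinder: 94.6 − 20·log₁₀(29.8/3.1) = 94.6 − 19.66 = 74.94 dB SPL.
exhaust stack: 87.1 − 20·log₁₀(31.6/3.2) = 87.1 − 19.89 = 67.21 dB SPL.
shot-blast cabinet: 97.8 − 20·log₁₀(42.0/4.8) = 97.8 − 18.84 = 78.96 dB SPL.
chiller: 88.8 − 20·log₁₀(23.6/3.5) = 88.8 − 16.58 = 72.22 dB SPL.
Σ 10^(L/10) = 1.319e+08 → L_total = 10·log₁₀(1.319e+08) = 81.20 dB SPL.

81.2 dB SPL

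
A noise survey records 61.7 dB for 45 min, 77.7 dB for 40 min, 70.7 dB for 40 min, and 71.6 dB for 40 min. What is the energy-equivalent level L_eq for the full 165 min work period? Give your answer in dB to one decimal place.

73.2 dB

L_eq = 10·log₁₀[(1/T)·Σ tᵢ·10^(Lᵢ/10)] with T = 165 min.
Σ tᵢ·10^(Lᵢ/10) = 45·10^(61.7/10) + 40·10^(77.7/10) + 40·10^(70.7/10) + 40·10^(71.6/10) = 3.470e+09.
L_eq = 10·log₁₀(3.470e+09/165) = 73.23 dB.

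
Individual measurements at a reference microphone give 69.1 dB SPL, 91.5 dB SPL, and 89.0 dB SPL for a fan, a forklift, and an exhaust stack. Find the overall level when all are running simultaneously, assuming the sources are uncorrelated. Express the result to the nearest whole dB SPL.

Incoherent sources combine by intensity addition: L_total = 10·log₁₀(Σ 10^(L_i/10)).
Σ 10^(L/10) = 10^(69.1/10) + 10^(91.5/10) + 10^(89.0/10) = 2.215e+09.
L_total = 10·log₁₀(2.215e+09) = 93.45 dB SPL.

93 dB SPL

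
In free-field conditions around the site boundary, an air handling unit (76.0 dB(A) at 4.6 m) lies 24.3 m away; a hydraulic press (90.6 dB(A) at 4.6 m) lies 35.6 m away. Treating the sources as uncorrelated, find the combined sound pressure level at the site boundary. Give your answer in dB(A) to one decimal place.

73.1 dB(A)

Apply inverse-square spreading to bring every level to the receiver, then sum 10^(L/10).
air handling unit: 76.0 − 20·log₁₀(24.3/4.6) = 76.0 − 14.46 = 61.54 dB(A).
hydraulic press: 90.6 − 20·log₁₀(35.6/4.6) = 90.6 − 17.77 = 72.83 dB(A).
Σ 10^(L/10) = 2.060e+07 → L_total = 10·log₁₀(2.060e+07) = 73.14 dB(A).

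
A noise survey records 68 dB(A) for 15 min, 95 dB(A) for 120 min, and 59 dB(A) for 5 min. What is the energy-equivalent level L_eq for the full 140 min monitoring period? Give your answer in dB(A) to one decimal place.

L_eq = 10·log₁₀[(1/T)·Σ tᵢ·10^(Lᵢ/10)] with T = 140 min.
Σ tᵢ·10^(Lᵢ/10) = 15·10^(68/10) + 120·10^(95/10) + 5·10^(59/10) = 3.796e+11.
L_eq = 10·log₁₀(3.796e+11/140) = 94.33 dB(A).

94.3 dB(A)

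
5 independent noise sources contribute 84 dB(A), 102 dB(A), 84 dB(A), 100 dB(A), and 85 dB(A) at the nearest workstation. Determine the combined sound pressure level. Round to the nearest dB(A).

104 dB(A)

For uncorrelated sources the intensities add, so convert each level to linear form, sum, and take 10·log₁₀ of the total.
Σ 10^(L/10) = 10^(84/10) + 10^(102/10) + 10^(84/10) + 10^(100/10) + 10^(85/10) = 2.667e+10.
L_total = 10·log₁₀(2.667e+10) = 104.26 dB(A).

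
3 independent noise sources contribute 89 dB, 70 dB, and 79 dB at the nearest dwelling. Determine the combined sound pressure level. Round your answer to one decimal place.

For uncorrelated sources the intensities add, so convert each level to linear form, sum, and take 10·log₁₀ of the total.
Σ 10^(L/10) = 10^(89/10) + 10^(70/10) + 10^(79/10) = 8.838e+08.
L_total = 10·log₁₀(8.838e+08) = 89.46 dB.

89.5 dB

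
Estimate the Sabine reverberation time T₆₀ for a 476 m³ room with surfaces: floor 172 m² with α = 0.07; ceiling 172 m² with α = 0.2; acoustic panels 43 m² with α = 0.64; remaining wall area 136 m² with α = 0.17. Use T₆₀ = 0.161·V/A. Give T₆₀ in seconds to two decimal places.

0.79 s

Total absorption A = 172·0.07 + 172·0.2 + 43·0.64 + 136·0.17 = 97.08 m² sabins.
T₆₀ = 0.161·V/A = 0.161·476/97.08 = 0.789 s.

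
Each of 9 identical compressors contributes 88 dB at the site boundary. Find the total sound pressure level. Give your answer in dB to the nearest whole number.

98 dB

With 9 equal, uncorrelated contributions the intensity is 9× that of one unit, giving a rise of 10·log₁₀ 9.
L_total = 88 + 10·log₁₀(9) = 88 + 9.542 = 97.54 dB.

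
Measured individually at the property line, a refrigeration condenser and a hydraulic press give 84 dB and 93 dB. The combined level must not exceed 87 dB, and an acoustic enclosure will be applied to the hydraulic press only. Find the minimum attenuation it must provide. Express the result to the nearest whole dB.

9 dB

The untreated sources together contribute 10^(84/10) = 2.512e+08, i.e. 84.00 dB.
The limit corresponds to 10^(87/10) = 5.012e+08; subtracting the fixed part leaves 2.500e+08 for the hydraulic press, i.e. 83.98 dB.
Required insertion loss = 93 − 83.98 = 9.02 dB.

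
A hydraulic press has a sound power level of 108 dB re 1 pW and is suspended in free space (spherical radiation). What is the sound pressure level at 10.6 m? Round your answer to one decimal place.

Free-field spherical radiation: L_p = L_w − 10·log₁₀(4π·r²), r = 10.6 m.
4π·r² = 1412 m², 10·log₁₀ of that is 31.498 dB.
L_p = 108 − 31.498 = 76.50 dB.

76.5 dB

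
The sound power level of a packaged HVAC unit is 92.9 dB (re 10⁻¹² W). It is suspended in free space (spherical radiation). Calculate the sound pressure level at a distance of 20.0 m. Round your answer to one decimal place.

55.9 dB

Free-field spherical radiation: L_p = L_w − 10·log₁₀(4π·r²), r = 20.0 m.
4π·r² = 5027 m², 10·log₁₀ of that is 37.013 dB.
L_p = 92.9 − 37.013 = 55.89 dB.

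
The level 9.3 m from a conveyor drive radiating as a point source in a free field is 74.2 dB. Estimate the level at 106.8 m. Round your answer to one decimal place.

For a point source, L₂ = L₁ − 20·log₁₀(r₂/r₁).
L₂ = 74.2 − 20·log₁₀(106.8/9.3) = 74.2 − 21.202 = 53.00 dB.

53.0 dB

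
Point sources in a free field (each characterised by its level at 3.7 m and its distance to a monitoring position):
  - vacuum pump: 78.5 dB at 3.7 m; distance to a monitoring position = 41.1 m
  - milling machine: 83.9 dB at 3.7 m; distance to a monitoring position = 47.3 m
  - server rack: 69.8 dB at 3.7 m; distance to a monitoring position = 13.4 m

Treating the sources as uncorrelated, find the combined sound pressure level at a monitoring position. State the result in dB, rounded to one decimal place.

Propagate each source to the receiver with L = L_ref − 20·log₁₀(r/r_ref), then add intensities.
vacuum pump: 78.5 − 20·log₁₀(41.1/3.7) = 78.5 − 20.91 = 57.59 dB.
milling machine: 83.9 − 20·log₁₀(47.3/3.7) = 83.9 − 22.13 = 61.77 dB.
server rack: 69.8 − 20·log₁₀(13.4/3.7) = 69.8 − 11.18 = 58.62 dB.
Σ 10^(L/10) = 2.804e+06 → L_total = 10·log₁₀(2.804e+06) = 64.48 dB.

64.5 dB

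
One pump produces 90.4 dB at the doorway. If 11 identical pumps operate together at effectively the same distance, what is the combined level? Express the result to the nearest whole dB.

N identical incoherent sources raise the level by 10·log₁₀ N.
L_total = 90.4 + 10·log₁₀(11) = 90.4 + 10.414 = 100.81 dB.

101 dB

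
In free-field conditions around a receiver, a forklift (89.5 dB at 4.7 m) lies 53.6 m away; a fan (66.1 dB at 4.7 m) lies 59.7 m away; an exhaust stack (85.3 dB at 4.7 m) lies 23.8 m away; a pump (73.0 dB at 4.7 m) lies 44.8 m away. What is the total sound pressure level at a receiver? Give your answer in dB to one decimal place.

First find each source's level at the receiver (point-source: −20·log₁₀(r/r_ref)), then combine on an intensity basis.
forklift: 89.5 − 20·log₁₀(53.6/4.7) = 89.5 − 21.14 = 68.36 dB.
fan: 66.1 − 20·log₁₀(59.7/4.7) = 66.1 − 22.08 = 44.02 dB.
exhaust stack: 85.3 − 20·log₁₀(23.8/4.7) = 85.3 − 14.09 = 71.21 dB.
pump: 73.0 − 20·log₁₀(44.8/4.7) = 73.0 − 19.58 = 53.42 dB.
Σ 10^(L/10) = 2.031e+07 → L_total = 10·log₁₀(2.031e+07) = 73.08 dB.

73.1 dB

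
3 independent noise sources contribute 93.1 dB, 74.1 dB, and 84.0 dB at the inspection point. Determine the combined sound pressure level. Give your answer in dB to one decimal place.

For uncorrelated sources the intensities add, so convert each level to linear form, sum, and take 10·log₁₀ of the total.
Σ 10^(L/10) = 10^(93.1/10) + 10^(74.1/10) + 10^(84.0/10) = 2.319e+09.
L_total = 10·log₁₀(2.319e+09) = 93.65 dB.

93.7 dB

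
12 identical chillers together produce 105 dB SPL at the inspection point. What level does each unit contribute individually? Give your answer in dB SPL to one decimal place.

94.2 dB SPL

For N identical incoherent sources L_total = L₁ + 10·log₁₀ N, so L₁ = 105 − 10·log₁₀(12) = 105 − 10.792.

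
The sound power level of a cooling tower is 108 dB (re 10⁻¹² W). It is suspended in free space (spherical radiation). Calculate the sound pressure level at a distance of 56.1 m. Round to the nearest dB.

62 dB

Free-field spherical radiation: L_p = L_w − 10·log₁₀(4π·r²), r = 56.1 m.
4π·r² = 3.955e+04 m², 10·log₁₀ of that is 45.971 dB.
L_p = 108 − 45.971 = 62.03 dB.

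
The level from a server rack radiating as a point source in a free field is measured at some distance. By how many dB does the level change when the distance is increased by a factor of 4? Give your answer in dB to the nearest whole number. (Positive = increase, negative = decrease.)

A point source loses 6 dB per doubling of distance; generally ΔL = −20·log₁₀(r₂/r₁).
ΔL = −20·log₁₀(4) = -12.04 dB.

-12 dB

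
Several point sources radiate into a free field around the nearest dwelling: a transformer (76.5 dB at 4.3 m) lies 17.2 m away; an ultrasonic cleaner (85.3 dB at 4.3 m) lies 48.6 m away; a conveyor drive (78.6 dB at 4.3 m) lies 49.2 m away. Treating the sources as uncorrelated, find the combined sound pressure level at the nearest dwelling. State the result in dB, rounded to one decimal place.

First find each source's level at the receiver (point-source: −20·log₁₀(r/r_ref)), then combine on an intensity basis.
transformer: 76.5 − 20·log₁₀(17.2/4.3) = 76.5 − 12.04 = 64.46 dB.
ultrasonic cleaner: 85.3 − 20·log₁₀(48.6/4.3) = 85.3 − 21.06 = 64.24 dB.
conveyor drive: 78.6 − 20·log₁₀(49.2/4.3) = 78.6 − 21.17 = 57.43 dB.
Σ 10^(L/10) = 5.998e+06 → L_total = 10·log₁₀(5.998e+06) = 67.78 dB.

67.8 dB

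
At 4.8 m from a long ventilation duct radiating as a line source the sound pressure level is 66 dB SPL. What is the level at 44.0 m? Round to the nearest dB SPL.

56 dB SPL

Cylindrical spreading from a line source gives a 10·log₁₀(r₂/r₁) drop.
L₂ = 66 − 10·log₁₀(44.0/4.8) = 66 − 9.622 = 56.38 dB SPL.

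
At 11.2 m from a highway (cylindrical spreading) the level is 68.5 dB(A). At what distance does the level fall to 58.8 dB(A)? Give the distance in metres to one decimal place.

104.5 m

The 9.7 dB drop corresponds to a distance ratio of 10^(9.7/10) for a line source.
r₂ = 11.2·10^((68.5−58.8)/10) = 11.2·10^(9.7/10) = 104.52 m.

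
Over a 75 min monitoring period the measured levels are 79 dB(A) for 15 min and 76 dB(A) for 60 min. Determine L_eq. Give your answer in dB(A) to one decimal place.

76.8 dB(A)

L_eq = 10·log₁₀[(1/T)·Σ tᵢ·10^(Lᵢ/10)] with T = 75 min.
Σ tᵢ·10^(Lᵢ/10) = 15·10^(79/10) + 60·10^(76/10) = 3.580e+09.
L_eq = 10·log₁₀(3.580e+09/75) = 76.79 dB(A).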